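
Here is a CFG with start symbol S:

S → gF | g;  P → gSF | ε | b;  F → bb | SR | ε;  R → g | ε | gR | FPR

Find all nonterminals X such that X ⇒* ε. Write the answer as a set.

{F, P, R}

Directly nullable (have an ε-rule): {F, P, R}.
Not nullable: S — each has a terminal in every rule's right-hand side or depends on a non-nullable symbol.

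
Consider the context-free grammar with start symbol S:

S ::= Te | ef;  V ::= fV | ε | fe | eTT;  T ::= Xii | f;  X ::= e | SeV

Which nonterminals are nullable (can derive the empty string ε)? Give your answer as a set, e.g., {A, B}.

Directly nullable (have an ε-rule): {V}.
Not nullable: S, T, X — each has a terminal in every rule's right-hand side or depends on a non-nullable symbol.

{V}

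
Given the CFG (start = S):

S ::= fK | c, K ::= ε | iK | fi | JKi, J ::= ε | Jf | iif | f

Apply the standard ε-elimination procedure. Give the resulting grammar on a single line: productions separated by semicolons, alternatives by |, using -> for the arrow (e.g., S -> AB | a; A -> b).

Nullable set: {J, K}.
S -> fK: K nullable, giving f | fK.
Drop J -> ε.
J -> Jf: J nullable, giving Jf | f.
Drop K -> ε.
K -> JKi: J, K nullable, giving JKi | Ji | Ki | i.
K -> iK: K nullable, giving i | iK.
Unchanged (no nullable symbols): S -> c; J -> f; J -> iif; K -> fi.

S -> c | f | fK; J -> f | Jf | iif; K -> i | Ji | Ki | fi | iK | JKi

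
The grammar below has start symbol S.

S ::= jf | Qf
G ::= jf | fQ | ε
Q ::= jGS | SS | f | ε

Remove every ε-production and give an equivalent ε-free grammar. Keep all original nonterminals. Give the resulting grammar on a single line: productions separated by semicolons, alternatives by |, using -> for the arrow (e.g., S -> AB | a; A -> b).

Nullable set: {G, Q}.
S -> Qf: Q nullable, giving Qf | f.
Drop G -> ε.
G -> fQ: Q nullable, giving f | fQ.
Drop Q -> ε.
Q -> jGS: G nullable, giving jGS | jS.
Unchanged (no nullable symbols): S -> jf; G -> jf; Q -> SS; Q -> f.

S -> f | Qf | jf; G -> f | fQ | jf; Q -> f | SS | jS | jGS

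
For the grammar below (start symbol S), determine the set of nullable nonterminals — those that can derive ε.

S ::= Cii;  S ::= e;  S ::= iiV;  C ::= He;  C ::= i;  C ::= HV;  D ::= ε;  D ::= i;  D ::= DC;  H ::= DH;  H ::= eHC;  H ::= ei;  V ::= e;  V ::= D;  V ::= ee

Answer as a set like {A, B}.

{D, V}

Directly nullable (have an ε-rule): {D}.
V is nullable via V -> D (every symbol on the right is already known nullable).
Not nullable: C, H, S — each has a terminal in every rule's right-hand side or depends on a non-nullable symbol.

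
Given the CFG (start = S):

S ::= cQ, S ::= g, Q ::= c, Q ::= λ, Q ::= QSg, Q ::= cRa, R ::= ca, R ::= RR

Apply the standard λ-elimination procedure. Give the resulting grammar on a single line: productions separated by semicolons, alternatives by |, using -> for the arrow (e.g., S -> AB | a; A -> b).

Nullable set: {Q}.
S -> cQ: Q nullable, giving c | cQ.
Drop Q -> λ.
Q -> QSg: Q nullable, giving QSg | Sg.
Unchanged (no nullable symbols): S -> g; Q -> c; Q -> cRa; R -> RR; R -> ca.

S -> c | g | cQ; Q -> c | Sg | QSg | cRa; R -> RR | ca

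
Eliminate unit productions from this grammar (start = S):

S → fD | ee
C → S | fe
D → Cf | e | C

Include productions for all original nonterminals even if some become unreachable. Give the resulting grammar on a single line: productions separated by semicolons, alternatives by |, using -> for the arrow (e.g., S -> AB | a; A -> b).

S -> ee | fD; C -> ee | fD | fe; D -> e | Cf | ee | fD | fe

Unit productions: C->S, D->C.
Unit pairs (A ⇒* B via units): (C,S), (D,C), (D,S).
S: inherits non-unit rules of {S} → ee | fD.
C: inherits non-unit rules of {C, S} → ee | fD | fe.
D: inherits non-unit rules of {C, D, S} → Cf | e | ee | fD | fe.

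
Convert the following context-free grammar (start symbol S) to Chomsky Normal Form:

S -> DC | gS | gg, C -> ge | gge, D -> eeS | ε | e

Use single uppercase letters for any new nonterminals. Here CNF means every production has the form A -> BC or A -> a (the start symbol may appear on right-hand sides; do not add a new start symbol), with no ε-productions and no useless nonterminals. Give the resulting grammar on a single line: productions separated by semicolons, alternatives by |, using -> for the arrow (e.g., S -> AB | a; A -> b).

Nullable: {D}; after ε-elimination: S -> C | DC | gS | gg; C -> ge | gge; D -> e | eeS.
After unit-elimination: S -> DC | gS | ge | gg | gge; C -> ge | gge; D -> e | eeS.
TERM: introduce B -> e, A -> g and substitute in every rule of length ≥2.
BIN: C -> AAB becomes C -> AE, E -> AB; D -> BBS becomes D -> BF, F -> BS; S -> AAB becomes S -> AG, G -> AB.

S -> AA | AB | AG | AS | DC; A -> g; B -> e; C -> AB | AE; D -> e | BF; E -> AB; F -> BS; G -> AB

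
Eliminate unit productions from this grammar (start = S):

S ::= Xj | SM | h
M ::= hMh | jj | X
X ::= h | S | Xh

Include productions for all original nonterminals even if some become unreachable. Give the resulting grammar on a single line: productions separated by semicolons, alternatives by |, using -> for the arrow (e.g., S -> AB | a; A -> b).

Unit productions: M->X, X->S.
Unit pairs (A ⇒* B via units): (M,S), (M,X), (X,S).
S: inherits non-unit rules of {S} → SM | Xj | h.
M: inherits non-unit rules of {M, S, X} → SM | Xh | Xj | h | hMh | jj.
X: inherits non-unit rules of {S, X} → SM | Xh | Xj | h.

S -> h | SM | Xj; M -> h | SM | Xh | Xj | jj | hMh; X -> h | SM | Xh | Xj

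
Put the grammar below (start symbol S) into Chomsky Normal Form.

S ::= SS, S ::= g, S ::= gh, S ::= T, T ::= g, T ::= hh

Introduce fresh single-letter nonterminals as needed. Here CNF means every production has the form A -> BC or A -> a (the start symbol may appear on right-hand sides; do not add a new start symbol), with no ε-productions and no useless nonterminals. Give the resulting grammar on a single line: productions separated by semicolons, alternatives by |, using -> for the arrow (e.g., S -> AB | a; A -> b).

S -> g | AB | BB | SS; A -> g; B -> h

No ε-productions.
After unit-elimination: S -> g | SS | gh | hh; T -> g | hh.
TERM: introduce A -> g, B -> h and substitute in every rule of length ≥2.
Drop unreachable/unproductive: T.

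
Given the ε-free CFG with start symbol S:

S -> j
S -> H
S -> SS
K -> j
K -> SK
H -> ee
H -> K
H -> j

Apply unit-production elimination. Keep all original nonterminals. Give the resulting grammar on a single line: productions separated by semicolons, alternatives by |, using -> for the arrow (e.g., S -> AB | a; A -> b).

Unit productions: H->K, S->H.
Unit pairs (A ⇒* B via units): (H,K), (S,H), (S,K).
S: inherits non-unit rules of {H, K, S} → SK | SS | ee | j.
H: inherits non-unit rules of {H, K} → SK | ee | j.
K: inherits non-unit rules of {K} → SK | j.

S -> j | SK | SS | ee; H -> j | SK | ee; K -> j | SK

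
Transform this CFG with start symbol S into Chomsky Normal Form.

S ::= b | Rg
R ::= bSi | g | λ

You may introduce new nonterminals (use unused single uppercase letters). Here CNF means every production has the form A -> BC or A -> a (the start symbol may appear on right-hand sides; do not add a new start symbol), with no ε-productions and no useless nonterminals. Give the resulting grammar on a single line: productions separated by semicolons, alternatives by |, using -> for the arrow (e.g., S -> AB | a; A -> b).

Nullable: {R}; after ε-elimination: S -> b | g | Rg; R -> g | bSi.
No unit productions to eliminate.
TERM: introduce A -> b, C -> g, B -> i and substitute in every rule of length ≥2.
BIN: R -> ASB becomes R -> AD, D -> SB.

S -> b | g | RC; A -> b; B -> i; C -> g; D -> SB; R -> g | AD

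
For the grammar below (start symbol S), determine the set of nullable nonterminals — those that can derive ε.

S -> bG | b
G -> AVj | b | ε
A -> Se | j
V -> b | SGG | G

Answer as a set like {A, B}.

Directly nullable (have an ε-rule): {G}.
V is nullable via V -> G (every symbol on the right is already known nullable).
Not nullable: A, S — each has a terminal in every rule's right-hand side or depends on a non-nullable symbol.

{G, V}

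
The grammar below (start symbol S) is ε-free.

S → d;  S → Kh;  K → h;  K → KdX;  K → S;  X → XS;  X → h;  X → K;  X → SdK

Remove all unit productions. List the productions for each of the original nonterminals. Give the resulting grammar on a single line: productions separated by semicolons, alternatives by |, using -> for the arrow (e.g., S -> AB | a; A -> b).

S -> d | Kh; K -> d | h | Kh | KdX; X -> d | h | Kh | XS | KdX | SdK

Unit productions: K->S, X->K.
Unit pairs (A ⇒* B via units): (K,S), (X,K), (X,S).
S: inherits non-unit rules of {S} → Kh | d.
K: inherits non-unit rules of {K, S} → KdX | Kh | d | h.
X: inherits non-unit rules of {K, S, X} → KdX | Kh | SdK | XS | d | h.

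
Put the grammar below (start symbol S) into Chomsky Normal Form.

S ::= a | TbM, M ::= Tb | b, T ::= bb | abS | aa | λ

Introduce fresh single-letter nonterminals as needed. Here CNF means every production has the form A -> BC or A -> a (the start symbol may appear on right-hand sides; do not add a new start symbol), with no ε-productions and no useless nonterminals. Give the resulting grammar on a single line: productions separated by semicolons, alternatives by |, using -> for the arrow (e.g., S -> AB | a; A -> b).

Nullable: {T}; after ε-elimination: S -> a | bM | TbM; M -> b | Tb; T -> aa | bb | abS.
No unit productions to eliminate.
TERM: introduce B -> a, A -> b and substitute in every rule of length ≥2.
BIN: S -> TAM becomes S -> TC, C -> AM; T -> BAS becomes T -> BD, D -> AS.

S -> a | AM | TC; A -> b; B -> a; C -> AM; D -> AS; M -> b | TA; T -> AA | BB | BD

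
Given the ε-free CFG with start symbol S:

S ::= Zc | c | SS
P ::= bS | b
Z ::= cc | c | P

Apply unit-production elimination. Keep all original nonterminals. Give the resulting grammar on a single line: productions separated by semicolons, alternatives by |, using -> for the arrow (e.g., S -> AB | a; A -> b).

S -> c | SS | Zc; P -> b | bS; Z -> b | c | bS | cc

Unit productions: Z->P.
Unit pairs (A ⇒* B via units): (Z,P).
S: inherits non-unit rules of {S} → SS | Zc | c.
P: inherits non-unit rules of {P} → b | bS.
Z: inherits non-unit rules of {P, Z} → b | bS | c | cc.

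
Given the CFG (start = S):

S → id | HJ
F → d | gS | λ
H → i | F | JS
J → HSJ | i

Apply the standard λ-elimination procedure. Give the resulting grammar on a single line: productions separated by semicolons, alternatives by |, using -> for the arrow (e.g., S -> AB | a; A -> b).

S -> J | HJ | id; F -> d | gS; H -> F | i | JS; J -> i | SJ | HSJ

Nullable set: {F, H}.
S -> HJ: H nullable, giving HJ | J.
Drop F -> λ.
H -> F: F nullable, giving F.
J -> HSJ: H nullable, giving HSJ | SJ.
Unchanged (no nullable symbols): S -> id; F -> d; F -> gS; H -> JS; H -> i; J -> i.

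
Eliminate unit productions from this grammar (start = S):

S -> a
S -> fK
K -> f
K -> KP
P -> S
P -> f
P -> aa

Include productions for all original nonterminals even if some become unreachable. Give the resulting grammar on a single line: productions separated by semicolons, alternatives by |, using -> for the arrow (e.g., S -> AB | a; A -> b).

S -> a | fK; K -> f | KP; P -> a | f | aa | fK

Unit productions: P->S.
Unit pairs (A ⇒* B via units): (P,S).
S: inherits non-unit rules of {S} → a | fK.
K: inherits non-unit rules of {K} → KP | f.
P: inherits non-unit rules of {P, S} → a | aa | f | fK.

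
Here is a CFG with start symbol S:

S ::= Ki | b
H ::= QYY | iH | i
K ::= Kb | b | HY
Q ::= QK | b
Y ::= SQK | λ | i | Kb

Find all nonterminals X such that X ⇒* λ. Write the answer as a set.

Directly nullable (have an ε-rule): {Y}.
Not nullable: H, K, Q, S — each has a terminal in every rule's right-hand side or depends on a non-nullable symbol.

{Y}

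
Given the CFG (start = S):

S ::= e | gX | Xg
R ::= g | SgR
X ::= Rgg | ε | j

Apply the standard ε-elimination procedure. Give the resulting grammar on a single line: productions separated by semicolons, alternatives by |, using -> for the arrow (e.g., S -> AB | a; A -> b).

S -> e | g | Xg | gX; R -> g | SgR; X -> j | Rgg

Nullable set: {X}.
S -> Xg: X nullable, giving Xg | g.
S -> gX: X nullable, giving g | gX.
Drop X -> ε.
Unchanged (no nullable symbols): S -> e; R -> SgR; R -> g; X -> Rgg; X -> j.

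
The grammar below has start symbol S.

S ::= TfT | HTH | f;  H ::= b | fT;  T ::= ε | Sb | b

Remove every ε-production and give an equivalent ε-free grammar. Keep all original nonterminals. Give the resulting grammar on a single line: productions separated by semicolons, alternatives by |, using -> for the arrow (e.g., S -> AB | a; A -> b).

S -> f | HH | Tf | fT | HTH | TfT; H -> b | f | fT; T -> b | Sb

Nullable set: {T}.
S -> HTH: T nullable, giving HH | HTH.
S -> TfT: T, T nullable, giving Tf | TfT | f | fT.
H -> fT: T nullable, giving f | fT.
Drop T -> ε.
Unchanged (no nullable symbols): S -> f; H -> b; T -> Sb; T -> b.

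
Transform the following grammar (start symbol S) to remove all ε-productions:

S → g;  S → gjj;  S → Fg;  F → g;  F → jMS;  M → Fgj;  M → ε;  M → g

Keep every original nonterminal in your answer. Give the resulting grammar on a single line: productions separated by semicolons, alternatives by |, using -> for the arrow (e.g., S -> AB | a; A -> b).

Nullable set: {M}.
F -> jMS: M nullable, giving jMS | jS.
Drop M -> ε.
Unchanged (no nullable symbols): S -> Fg; S -> g; S -> gjj; F -> g; M -> Fgj; M -> g.

S -> g | Fg | gjj; F -> g | jS | jMS; M -> g | Fgj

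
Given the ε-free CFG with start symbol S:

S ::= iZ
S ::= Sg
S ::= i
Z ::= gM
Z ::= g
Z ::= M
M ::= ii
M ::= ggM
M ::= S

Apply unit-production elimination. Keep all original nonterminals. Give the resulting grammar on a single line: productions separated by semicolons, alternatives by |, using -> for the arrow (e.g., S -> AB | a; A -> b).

Unit productions: M->S, Z->M.
Unit pairs (A ⇒* B via units): (M,S), (Z,M), (Z,S).
S: inherits non-unit rules of {S} → Sg | i | iZ.
M: inherits non-unit rules of {M, S} → Sg | ggM | i | iZ | ii.
Z: inherits non-unit rules of {M, S, Z} → Sg | g | gM | ggM | i | iZ | ii.

S -> i | Sg | iZ; M -> i | Sg | iZ | ii | ggM; Z -> g | i | Sg | gM | iZ | ii | ggM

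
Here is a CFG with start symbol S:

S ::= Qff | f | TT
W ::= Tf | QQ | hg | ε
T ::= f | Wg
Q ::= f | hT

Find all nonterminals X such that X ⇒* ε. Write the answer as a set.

Directly nullable (have an ε-rule): {W}.
Not nullable: Q, S, T — each has a terminal in every rule's right-hand side or depends on a non-nullable symbol.

{W}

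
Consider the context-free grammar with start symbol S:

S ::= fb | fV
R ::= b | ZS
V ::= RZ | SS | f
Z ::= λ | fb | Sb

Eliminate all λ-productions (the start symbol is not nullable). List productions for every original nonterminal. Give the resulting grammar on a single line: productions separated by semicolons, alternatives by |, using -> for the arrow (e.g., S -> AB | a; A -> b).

S -> fV | fb; R -> S | b | ZS; V -> R | f | RZ | SS; Z -> Sb | fb

Nullable set: {Z}.
R -> ZS: Z nullable, giving S | ZS.
V -> RZ: Z nullable, giving R | RZ.
Drop Z -> λ.
Unchanged (no nullable symbols): S -> fV; S -> fb; R -> b; V -> SS; V -> f; Z -> Sb; Z -> fb.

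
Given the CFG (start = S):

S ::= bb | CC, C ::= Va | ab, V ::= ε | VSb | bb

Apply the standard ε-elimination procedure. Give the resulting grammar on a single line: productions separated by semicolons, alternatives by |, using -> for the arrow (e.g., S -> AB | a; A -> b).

Nullable set: {V}.
C -> Va: V nullable, giving Va | a.
Drop V -> ε.
V -> VSb: V nullable, giving Sb | VSb.
Unchanged (no nullable symbols): S -> CC; S -> bb; C -> ab; V -> bb.

S -> CC | bb; C -> a | Va | ab; V -> Sb | bb | VSb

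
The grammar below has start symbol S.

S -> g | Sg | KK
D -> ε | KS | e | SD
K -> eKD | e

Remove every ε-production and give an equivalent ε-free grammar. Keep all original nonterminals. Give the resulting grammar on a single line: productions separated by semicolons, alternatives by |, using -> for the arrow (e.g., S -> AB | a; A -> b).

S -> g | KK | Sg; D -> S | e | KS | SD; K -> e | eK | eKD

Nullable set: {D}.
Drop D -> ε.
D -> SD: D nullable, giving S | SD.
K -> eKD: D nullable, giving eK | eKD.
Unchanged (no nullable symbols): S -> KK; S -> Sg; S -> g; D -> KS; D -> e; K -> e.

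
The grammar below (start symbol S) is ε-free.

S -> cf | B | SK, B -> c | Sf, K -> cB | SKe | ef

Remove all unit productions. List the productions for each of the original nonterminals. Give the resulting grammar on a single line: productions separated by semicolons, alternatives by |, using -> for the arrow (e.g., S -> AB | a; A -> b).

Unit productions: S->B.
Unit pairs (A ⇒* B via units): (S,B).
S: inherits non-unit rules of {B, S} → SK | Sf | c | cf.
B: inherits non-unit rules of {B} → Sf | c.
K: inherits non-unit rules of {K} → SKe | cB | ef.

S -> c | SK | Sf | cf; B -> c | Sf; K -> cB | ef | SKe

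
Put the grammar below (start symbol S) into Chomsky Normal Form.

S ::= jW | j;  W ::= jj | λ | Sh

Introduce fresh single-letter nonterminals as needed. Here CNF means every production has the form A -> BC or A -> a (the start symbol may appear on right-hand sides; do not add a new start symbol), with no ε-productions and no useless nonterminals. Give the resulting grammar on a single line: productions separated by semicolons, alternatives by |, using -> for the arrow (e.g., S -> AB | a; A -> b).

Nullable: {W}; after ε-elimination: S -> j | jW; W -> Sh | jj.
No unit productions to eliminate.
TERM: introduce B -> h, A -> j and substitute in every rule of length ≥2.

S -> j | AW; A -> j; B -> h; W -> AA | SB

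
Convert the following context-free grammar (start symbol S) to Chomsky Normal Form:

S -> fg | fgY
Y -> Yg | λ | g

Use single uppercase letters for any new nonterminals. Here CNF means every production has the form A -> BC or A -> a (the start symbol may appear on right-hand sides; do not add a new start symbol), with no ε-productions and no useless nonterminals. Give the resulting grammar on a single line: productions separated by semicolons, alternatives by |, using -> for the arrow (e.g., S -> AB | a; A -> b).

S -> AB | AC; A -> f; B -> g; C -> BY; Y -> g | YB

Nullable: {Y}; after ε-elimination: S -> fg | fgY; Y -> g | Yg.
No unit productions to eliminate.
TERM: introduce A -> f, B -> g and substitute in every rule of length ≥2.
BIN: S -> ABY becomes S -> AC, C -> BY.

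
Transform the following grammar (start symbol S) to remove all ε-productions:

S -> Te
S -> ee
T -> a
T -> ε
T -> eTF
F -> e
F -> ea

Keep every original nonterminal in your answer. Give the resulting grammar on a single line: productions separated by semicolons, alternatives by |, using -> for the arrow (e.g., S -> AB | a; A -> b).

S -> e | Te | ee; F -> e | ea; T -> a | eF | eTF

Nullable set: {T}.
S -> Te: T nullable, giving Te | e.
Drop T -> ε.
T -> eTF: T nullable, giving eF | eTF.
Unchanged (no nullable symbols): S -> ee; F -> e; F -> ea; T -> a.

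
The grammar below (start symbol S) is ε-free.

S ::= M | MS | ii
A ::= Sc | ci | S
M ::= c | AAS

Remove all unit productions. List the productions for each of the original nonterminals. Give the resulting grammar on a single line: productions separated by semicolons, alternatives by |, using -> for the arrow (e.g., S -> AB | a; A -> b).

S -> c | MS | ii | AAS; A -> c | MS | Sc | ci | ii | AAS; M -> c | AAS

Unit productions: A->S, S->M.
Unit pairs (A ⇒* B via units): (A,M), (A,S), (S,M).
S: inherits non-unit rules of {M, S} → AAS | MS | c | ii.
A: inherits non-unit rules of {A, M, S} → AAS | MS | Sc | c | ci | ii.
M: inherits non-unit rules of {M} → AAS | c.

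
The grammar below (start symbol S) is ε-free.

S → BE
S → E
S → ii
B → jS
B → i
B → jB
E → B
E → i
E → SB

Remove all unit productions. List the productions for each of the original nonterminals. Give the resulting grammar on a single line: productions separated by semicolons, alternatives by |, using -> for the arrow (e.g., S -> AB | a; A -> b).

Unit productions: E->B, S->E.
Unit pairs (A ⇒* B via units): (E,B), (S,B), (S,E).
S: inherits non-unit rules of {B, E, S} → BE | SB | i | ii | jB | jS.
B: inherits non-unit rules of {B} → i | jB | jS.
E: inherits non-unit rules of {B, E} → SB | i | jB | jS.

S -> i | BE | SB | ii | jB | jS; B -> i | jB | jS; E -> i | SB | jB | jS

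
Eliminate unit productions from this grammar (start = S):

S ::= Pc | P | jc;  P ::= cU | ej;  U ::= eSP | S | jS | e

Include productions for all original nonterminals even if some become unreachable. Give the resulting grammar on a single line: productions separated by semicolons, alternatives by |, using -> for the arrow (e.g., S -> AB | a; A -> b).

S -> Pc | cU | ej | jc; P -> cU | ej; U -> e | Pc | cU | ej | jS | jc | eSP

Unit productions: S->P, U->S.
Unit pairs (A ⇒* B via units): (S,P), (U,P), (U,S).
S: inherits non-unit rules of {P, S} → Pc | cU | ej | jc.
P: inherits non-unit rules of {P} → cU | ej.
U: inherits non-unit rules of {P, S, U} → Pc | cU | e | eSP | ej | jS | jc.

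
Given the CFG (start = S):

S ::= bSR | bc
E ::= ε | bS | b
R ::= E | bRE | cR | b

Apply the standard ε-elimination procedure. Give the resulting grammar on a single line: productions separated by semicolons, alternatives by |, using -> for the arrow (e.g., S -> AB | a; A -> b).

S -> bS | bc | bSR; E -> b | bS; R -> E | b | c | bE | bR | cR | bRE

Nullable set: {E, R}.
S -> bSR: R nullable, giving bS | bSR.
Drop E -> ε.
R -> E: E nullable, giving E.
R -> bRE: R, E nullable, giving b | bE | bR | bRE.
R -> cR: R nullable, giving c | cR.
Unchanged (no nullable symbols): S -> bc; E -> b; E -> bS; R -> b.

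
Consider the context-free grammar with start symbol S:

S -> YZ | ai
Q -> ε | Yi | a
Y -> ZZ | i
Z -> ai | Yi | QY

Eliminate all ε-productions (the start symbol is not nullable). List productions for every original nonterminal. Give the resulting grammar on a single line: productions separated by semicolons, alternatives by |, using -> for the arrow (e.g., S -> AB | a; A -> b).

Nullable set: {Q}.
Drop Q -> ε.
Z -> QY: Q nullable, giving QY | Y.
Unchanged (no nullable symbols): S -> YZ; S -> ai; Q -> Yi; Q -> a; Y -> ZZ; Y -> i; Z -> Yi; Z -> ai.

S -> YZ | ai; Q -> a | Yi; Y -> i | ZZ; Z -> Y | QY | Yi | ai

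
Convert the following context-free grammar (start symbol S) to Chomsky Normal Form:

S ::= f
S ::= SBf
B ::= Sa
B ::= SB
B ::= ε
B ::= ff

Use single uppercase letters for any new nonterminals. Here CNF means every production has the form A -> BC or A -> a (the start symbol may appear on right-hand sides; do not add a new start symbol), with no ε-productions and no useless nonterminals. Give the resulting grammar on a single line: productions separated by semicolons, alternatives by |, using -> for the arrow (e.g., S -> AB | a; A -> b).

S -> f | SA | SE; A -> f; B -> f | AA | SA | SB | SC | SD; C -> a; D -> BA; E -> BA

Nullable: {B}; after ε-elimination: S -> f | Sf | SBf; B -> S | SB | Sa | ff.
After unit-elimination: S -> f | Sf | SBf; B -> f | SB | Sa | Sf | ff | SBf.
TERM: introduce C -> a, A -> f and substitute in every rule of length ≥2.
BIN: B -> SBA becomes B -> SD, D -> BA; S -> SBA becomes S -> SE, E -> BA.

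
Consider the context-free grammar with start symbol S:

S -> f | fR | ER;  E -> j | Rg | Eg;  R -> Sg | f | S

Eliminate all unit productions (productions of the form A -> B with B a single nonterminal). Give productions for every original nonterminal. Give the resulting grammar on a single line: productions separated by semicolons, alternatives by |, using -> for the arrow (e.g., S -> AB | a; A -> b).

S -> f | ER | fR; E -> j | Eg | Rg; R -> f | ER | Sg | fR

Unit productions: R->S.
Unit pairs (A ⇒* B via units): (R,S).
S: inherits non-unit rules of {S} → ER | f | fR.
E: inherits non-unit rules of {E} → Eg | Rg | j.
R: inherits non-unit rules of {R, S} → ER | Sg | f | fR.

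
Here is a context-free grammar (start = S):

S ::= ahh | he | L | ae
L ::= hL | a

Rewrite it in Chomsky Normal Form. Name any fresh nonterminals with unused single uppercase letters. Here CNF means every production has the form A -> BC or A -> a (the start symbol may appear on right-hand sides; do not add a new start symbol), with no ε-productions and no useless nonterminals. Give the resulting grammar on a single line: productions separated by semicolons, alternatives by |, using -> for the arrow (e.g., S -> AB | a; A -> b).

No ε-productions.
After unit-elimination: S -> a | ae | hL | he | ahh; L -> a | hL.
TERM: introduce B -> a, C -> e, A -> h and substitute in every rule of length ≥2.
BIN: S -> BAA becomes S -> BD, D -> AA.

S -> a | AC | AL | BC | BD; A -> h; B -> a; C -> e; D -> AA; L -> a | AL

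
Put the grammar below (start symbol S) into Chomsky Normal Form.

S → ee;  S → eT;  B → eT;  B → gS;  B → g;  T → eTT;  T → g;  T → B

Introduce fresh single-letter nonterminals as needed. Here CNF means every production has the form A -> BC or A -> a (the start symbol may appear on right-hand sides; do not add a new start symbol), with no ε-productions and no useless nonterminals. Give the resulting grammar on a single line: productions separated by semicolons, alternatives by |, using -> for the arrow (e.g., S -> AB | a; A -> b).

No ε-productions.
After unit-elimination: S -> eT | ee; B -> g | eT | gS; T -> g | eT | gS | eTT.
TERM: introduce A -> e, C -> g and substitute in every rule of length ≥2.
BIN: T -> ATT becomes T -> AD, D -> TT.
Drop unreachable/unproductive: B.

S -> AA | AT; A -> e; C -> g; D -> TT; T -> g | AD | AT | CS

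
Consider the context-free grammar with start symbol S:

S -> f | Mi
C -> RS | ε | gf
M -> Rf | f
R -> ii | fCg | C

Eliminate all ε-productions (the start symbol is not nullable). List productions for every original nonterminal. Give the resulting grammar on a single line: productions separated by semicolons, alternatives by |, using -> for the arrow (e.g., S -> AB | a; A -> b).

Nullable set: {C, R}.
Drop C -> ε.
C -> RS: R nullable, giving RS | S.
M -> Rf: R nullable, giving Rf | f.
R -> C: C nullable, giving C.
R -> fCg: C nullable, giving fCg | fg.
Unchanged (no nullable symbols): S -> Mi; S -> f; C -> gf; M -> f; R -> ii.

S -> f | Mi; C -> S | RS | gf; M -> f | Rf; R -> C | fg | ii | fCg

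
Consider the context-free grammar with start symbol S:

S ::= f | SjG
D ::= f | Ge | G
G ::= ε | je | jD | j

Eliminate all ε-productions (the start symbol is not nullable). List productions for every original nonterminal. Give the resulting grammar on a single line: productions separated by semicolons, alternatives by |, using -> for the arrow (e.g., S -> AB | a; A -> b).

S -> f | Sj | SjG; D -> G | e | f | Ge; G -> j | jD | je

Nullable set: {D, G}.
S -> SjG: G nullable, giving Sj | SjG.
D -> G: G nullable, giving G.
D -> Ge: G nullable, giving Ge | e.
Drop G -> ε.
G -> jD: D nullable, giving j | jD.
Unchanged (no nullable symbols): S -> f; D -> f; G -> j; G -> je.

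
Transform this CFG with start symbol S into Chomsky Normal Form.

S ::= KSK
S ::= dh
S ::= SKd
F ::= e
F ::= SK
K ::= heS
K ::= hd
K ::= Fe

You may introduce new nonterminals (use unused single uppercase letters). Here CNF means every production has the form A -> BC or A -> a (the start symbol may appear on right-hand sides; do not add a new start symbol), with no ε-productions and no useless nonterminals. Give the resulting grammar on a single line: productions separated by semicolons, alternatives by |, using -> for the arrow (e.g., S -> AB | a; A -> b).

No ε-productions.
No unit productions to eliminate.
TERM: introduce C -> d, A -> e, B -> h and substitute in every rule of length ≥2.
BIN: K -> BAS becomes K -> BD, D -> AS; S -> KSK becomes S -> KE, E -> SK; S -> SKC becomes S -> SG, G -> KC.

S -> CB | KE | SG; A -> e; B -> h; C -> d; D -> AS; E -> SK; F -> e | SK; G -> KC; K -> BC | BD | FA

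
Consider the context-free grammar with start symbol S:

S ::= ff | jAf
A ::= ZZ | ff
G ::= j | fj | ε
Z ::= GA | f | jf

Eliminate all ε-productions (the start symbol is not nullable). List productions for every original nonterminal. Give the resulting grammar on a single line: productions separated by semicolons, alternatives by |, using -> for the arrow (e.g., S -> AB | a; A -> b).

S -> ff | jAf; A -> ZZ | ff; G -> j | fj; Z -> A | f | GA | jf

Nullable set: {G}.
Drop G -> ε.
Z -> GA: G nullable, giving A | GA.
Unchanged (no nullable symbols): S -> ff; S -> jAf; A -> ZZ; A -> ff; G -> fj; G -> j; Z -> f; Z -> jf.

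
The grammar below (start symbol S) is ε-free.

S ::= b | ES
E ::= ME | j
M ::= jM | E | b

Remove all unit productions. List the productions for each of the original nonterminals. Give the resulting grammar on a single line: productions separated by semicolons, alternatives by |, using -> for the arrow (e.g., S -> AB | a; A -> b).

Unit productions: M->E.
Unit pairs (A ⇒* B via units): (M,E).
S: inherits non-unit rules of {S} → ES | b.
E: inherits non-unit rules of {E} → ME | j.
M: inherits non-unit rules of {E, M} → ME | b | j | jM.

S -> b | ES; E -> j | ME; M -> b | j | ME | jM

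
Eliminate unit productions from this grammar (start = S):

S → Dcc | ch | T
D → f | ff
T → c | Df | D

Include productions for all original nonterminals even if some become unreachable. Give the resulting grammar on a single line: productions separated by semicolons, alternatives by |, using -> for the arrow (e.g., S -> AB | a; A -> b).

Unit productions: S->T, T->D.
Unit pairs (A ⇒* B via units): (S,D), (S,T), (T,D).
S: inherits non-unit rules of {D, S, T} → Dcc | Df | c | ch | f | ff.
D: inherits non-unit rules of {D} → f | ff.
T: inherits non-unit rules of {D, T} → Df | c | f | ff.

S -> c | f | Df | ch | ff | Dcc; D -> f | ff; T -> c | f | Df | ff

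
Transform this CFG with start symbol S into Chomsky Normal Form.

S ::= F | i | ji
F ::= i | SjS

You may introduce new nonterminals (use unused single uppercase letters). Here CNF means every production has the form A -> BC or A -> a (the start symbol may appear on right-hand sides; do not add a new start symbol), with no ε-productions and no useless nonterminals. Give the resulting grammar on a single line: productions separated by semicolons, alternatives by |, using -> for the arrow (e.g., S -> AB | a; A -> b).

S -> i | AB | SD; A -> j; B -> i; D -> AS

No ε-productions.
After unit-elimination: S -> i | ji | SjS; F -> i | SjS.
TERM: introduce B -> i, A -> j and substitute in every rule of length ≥2.
BIN: F -> SAS becomes F -> SC, C -> AS; S -> SAS becomes S -> SD, D -> AS.
Drop unreachable/unproductive: F.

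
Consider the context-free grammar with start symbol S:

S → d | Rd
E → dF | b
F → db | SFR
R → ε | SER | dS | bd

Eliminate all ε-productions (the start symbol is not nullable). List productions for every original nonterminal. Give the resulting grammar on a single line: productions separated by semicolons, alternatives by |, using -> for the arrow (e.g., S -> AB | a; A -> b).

S -> d | Rd; E -> b | dF; F -> SF | db | SFR; R -> SE | bd | dS | SER

Nullable set: {R}.
S -> Rd: R nullable, giving Rd | d.
F -> SFR: R nullable, giving SF | SFR.
Drop R -> ε.
R -> SER: R nullable, giving SE | SER.
Unchanged (no nullable symbols): S -> d; E -> b; E -> dF; F -> db; R -> bd; R -> dS.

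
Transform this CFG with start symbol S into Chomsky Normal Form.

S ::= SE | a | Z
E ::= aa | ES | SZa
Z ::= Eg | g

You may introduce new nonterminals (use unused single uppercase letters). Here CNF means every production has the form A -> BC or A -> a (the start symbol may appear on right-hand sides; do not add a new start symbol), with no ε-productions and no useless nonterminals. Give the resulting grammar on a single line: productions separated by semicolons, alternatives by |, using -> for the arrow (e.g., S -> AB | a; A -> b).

S -> a | g | EB | SE; A -> a; B -> g; C -> ZA; E -> AA | ES | SC; Z -> g | EB

No ε-productions.
After unit-elimination: S -> a | g | Eg | SE; E -> ES | aa | SZa; Z -> g | Eg.
TERM: introduce A -> a, B -> g and substitute in every rule of length ≥2.
BIN: E -> SZA becomes E -> SC, C -> ZA.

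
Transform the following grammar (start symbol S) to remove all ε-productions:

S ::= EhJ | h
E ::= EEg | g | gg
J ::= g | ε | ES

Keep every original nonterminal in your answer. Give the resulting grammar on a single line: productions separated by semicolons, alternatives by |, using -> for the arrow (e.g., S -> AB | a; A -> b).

S -> h | Eh | EhJ; E -> g | gg | EEg; J -> g | ES

Nullable set: {J}.
S -> EhJ: J nullable, giving Eh | EhJ.
Drop J -> ε.
Unchanged (no nullable symbols): S -> h; E -> EEg; E -> g; E -> gg; J -> ES; J -> g.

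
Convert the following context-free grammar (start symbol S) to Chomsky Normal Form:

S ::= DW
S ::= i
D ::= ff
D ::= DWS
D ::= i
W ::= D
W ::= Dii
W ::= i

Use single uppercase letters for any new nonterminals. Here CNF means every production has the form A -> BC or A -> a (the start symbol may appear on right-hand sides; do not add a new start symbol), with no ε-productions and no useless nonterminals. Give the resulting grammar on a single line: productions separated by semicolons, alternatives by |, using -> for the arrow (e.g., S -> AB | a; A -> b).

S -> i | DW; A -> f; B -> i; C -> WS; D -> i | AA | DC; E -> BB; F -> WS; W -> i | AA | DE | DF

No ε-productions.
After unit-elimination: S -> i | DW; D -> i | ff | DWS; W -> i | ff | DWS | Dii.
TERM: introduce A -> f, B -> i and substitute in every rule of length ≥2.
BIN: D -> DWS becomes D -> DC, C -> WS; W -> DBB becomes W -> DE, E -> BB; W -> DWS becomes W -> DF, F -> WS.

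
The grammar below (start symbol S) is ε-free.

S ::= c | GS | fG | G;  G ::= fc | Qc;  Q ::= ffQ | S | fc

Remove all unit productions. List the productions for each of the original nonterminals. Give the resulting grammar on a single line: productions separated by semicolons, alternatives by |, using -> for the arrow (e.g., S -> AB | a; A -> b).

Unit productions: Q->S, S->G.
Unit pairs (A ⇒* B via units): (Q,G), (Q,S), (S,G).
S: inherits non-unit rules of {G, S} → GS | Qc | c | fG | fc.
G: inherits non-unit rules of {G} → Qc | fc.
Q: inherits non-unit rules of {G, Q, S} → GS | Qc | c | fG | fc | ffQ.

S -> c | GS | Qc | fG | fc; G -> Qc | fc; Q -> c | GS | Qc | fG | fc | ffQ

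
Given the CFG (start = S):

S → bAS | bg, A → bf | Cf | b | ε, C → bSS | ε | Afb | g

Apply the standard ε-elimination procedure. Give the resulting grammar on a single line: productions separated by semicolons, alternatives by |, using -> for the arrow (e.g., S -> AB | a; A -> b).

Nullable set: {A, C}.
S -> bAS: A nullable, giving bAS | bS.
Drop A -> ε.
A -> Cf: C nullable, giving Cf | f.
Drop C -> ε.
C -> Afb: A nullable, giving Afb | fb.
Unchanged (no nullable symbols): S -> bg; A -> b; A -> bf; C -> bSS; C -> g.

S -> bS | bg | bAS; A -> b | f | Cf | bf; C -> g | fb | Afb | bSS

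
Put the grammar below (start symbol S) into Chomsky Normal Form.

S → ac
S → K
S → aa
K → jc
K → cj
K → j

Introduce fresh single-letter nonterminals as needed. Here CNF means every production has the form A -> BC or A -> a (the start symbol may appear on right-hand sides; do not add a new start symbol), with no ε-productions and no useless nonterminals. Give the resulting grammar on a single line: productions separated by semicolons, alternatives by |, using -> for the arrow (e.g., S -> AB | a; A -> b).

S -> j | AB | BA | CA | CC; A -> c; B -> j; C -> a

No ε-productions.
After unit-elimination: S -> j | aa | ac | cj | jc; K -> j | cj | jc.
TERM: introduce C -> a, A -> c, B -> j and substitute in every rule of length ≥2.
Drop unreachable/unproductive: K.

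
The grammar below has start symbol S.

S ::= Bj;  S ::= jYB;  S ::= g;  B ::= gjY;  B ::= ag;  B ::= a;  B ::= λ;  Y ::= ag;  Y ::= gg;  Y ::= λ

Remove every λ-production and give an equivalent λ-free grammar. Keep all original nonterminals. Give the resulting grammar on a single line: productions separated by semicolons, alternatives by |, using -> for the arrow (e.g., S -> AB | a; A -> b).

Nullable set: {B, Y}.
S -> Bj: B nullable, giving Bj | j.
S -> jYB: Y, B nullable, giving j | jB | jY | jYB.
Drop B -> λ.
B -> gjY: Y nullable, giving gj | gjY.
Drop Y -> λ.
Unchanged (no nullable symbols): S -> g; B -> a; B -> ag; Y -> ag; Y -> gg.

S -> g | j | Bj | jB | jY | jYB; B -> a | ag | gj | gjY; Y -> ag | gg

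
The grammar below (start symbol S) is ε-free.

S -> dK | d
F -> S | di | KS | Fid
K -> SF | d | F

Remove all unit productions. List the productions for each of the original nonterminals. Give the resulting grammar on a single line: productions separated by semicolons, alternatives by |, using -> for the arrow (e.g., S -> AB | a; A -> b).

S -> d | dK; F -> d | KS | dK | di | Fid; K -> d | KS | SF | dK | di | Fid

Unit productions: F->S, K->F.
Unit pairs (A ⇒* B via units): (F,S), (K,F), (K,S).
S: inherits non-unit rules of {S} → d | dK.
F: inherits non-unit rules of {F, S} → Fid | KS | d | dK | di.
K: inherits non-unit rules of {F, K, S} → Fid | KS | SF | d | dK | di.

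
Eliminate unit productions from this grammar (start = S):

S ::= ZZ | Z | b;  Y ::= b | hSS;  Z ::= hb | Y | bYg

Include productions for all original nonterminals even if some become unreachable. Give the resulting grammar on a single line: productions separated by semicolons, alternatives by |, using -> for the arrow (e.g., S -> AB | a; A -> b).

S -> b | ZZ | hb | bYg | hSS; Y -> b | hSS; Z -> b | hb | bYg | hSS

Unit productions: S->Z, Z->Y.
Unit pairs (A ⇒* B via units): (S,Y), (S,Z), (Z,Y).
S: inherits non-unit rules of {S, Y, Z} → ZZ | b | bYg | hSS | hb.
Y: inherits non-unit rules of {Y} → b | hSS.
Z: inherits non-unit rules of {Y, Z} → b | bYg | hSS | hb.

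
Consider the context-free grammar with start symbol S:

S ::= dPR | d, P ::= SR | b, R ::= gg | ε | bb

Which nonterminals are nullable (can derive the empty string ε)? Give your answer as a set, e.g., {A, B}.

{R}

Directly nullable (have an ε-rule): {R}.
Not nullable: P, S — each has a terminal in every rule's right-hand side or depends on a non-nullable symbol.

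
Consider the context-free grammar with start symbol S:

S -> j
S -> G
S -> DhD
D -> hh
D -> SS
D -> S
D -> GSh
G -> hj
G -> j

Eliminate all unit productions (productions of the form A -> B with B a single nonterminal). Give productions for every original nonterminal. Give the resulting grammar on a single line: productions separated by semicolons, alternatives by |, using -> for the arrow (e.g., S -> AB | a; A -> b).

S -> j | hj | DhD; D -> j | SS | hh | hj | DhD | GSh; G -> j | hj

Unit productions: D->S, S->G.
Unit pairs (A ⇒* B via units): (D,G), (D,S), (S,G).
S: inherits non-unit rules of {G, S} → DhD | hj | j.
D: inherits non-unit rules of {D, G, S} → DhD | GSh | SS | hh | hj | j.
G: inherits non-unit rules of {G} → hj | j.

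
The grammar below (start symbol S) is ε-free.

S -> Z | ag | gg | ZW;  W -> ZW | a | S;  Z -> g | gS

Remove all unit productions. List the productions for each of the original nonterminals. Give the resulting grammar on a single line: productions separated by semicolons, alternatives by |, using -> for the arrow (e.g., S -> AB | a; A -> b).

S -> g | ZW | ag | gS | gg; W -> a | g | ZW | ag | gS | gg; Z -> g | gS

Unit productions: S->Z, W->S.
Unit pairs (A ⇒* B via units): (S,Z), (W,S), (W,Z).
S: inherits non-unit rules of {S, Z} → ZW | ag | g | gS | gg.
W: inherits non-unit rules of {S, W, Z} → ZW | a | ag | g | gS | gg.
Z: inherits non-unit rules of {Z} → g | gS.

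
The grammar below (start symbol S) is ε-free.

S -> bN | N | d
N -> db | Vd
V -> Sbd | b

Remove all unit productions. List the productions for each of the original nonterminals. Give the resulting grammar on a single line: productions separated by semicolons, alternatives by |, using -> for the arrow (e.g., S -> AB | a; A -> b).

S -> d | Vd | bN | db; N -> Vd | db; V -> b | Sbd

Unit productions: S->N.
Unit pairs (A ⇒* B via units): (S,N).
S: inherits non-unit rules of {N, S} → Vd | bN | d | db.
N: inherits non-unit rules of {N} → Vd | db.
V: inherits non-unit rules of {V} → Sbd | b.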